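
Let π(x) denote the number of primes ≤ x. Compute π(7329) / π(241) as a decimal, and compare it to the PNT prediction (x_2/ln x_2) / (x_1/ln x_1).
π(7329)/π(241) = 933/53 ≈ 17.6038;  PNT prediction ≈ 18.7421.

π(241) = 53 and π(7329) = 933, so π(7329)/π(241) ≈ 17.6038. The PNT-predicted ratio is (7329/ln(7329)) / (241/ln(241)) ≈ 18.7421. The two agree to within a few percent, as expected.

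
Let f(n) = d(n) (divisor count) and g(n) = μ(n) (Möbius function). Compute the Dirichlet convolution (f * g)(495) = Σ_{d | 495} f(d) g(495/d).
(d * μ)(495) = 1

Divisors of 495: [1, 3, 5, 9, 11, 15, 33, 45, 55, 99, 165, 495]. For each d | 495:
  d = 1: d(1) · μ(495/1) = 1 · 0 = 0
  d = 3: d(3) · μ(495/3) = 2 · -1 = -2
  d = 5: d(5) · μ(495/5) = 2 · 0 = 0
  d = 9: d(9) · μ(495/9) = 3 · 1 = 3
  d = 11: d(11) · μ(495/11) = 2 · 0 = 0
  d = 15: d(15) · μ(495/15) = 4 · 1 = 4
  d = 33: d(33) · μ(495/33) = 4 · 1 = 4
  d = 45: d(45) · μ(495/45) = 6 · -1 = -6
  d = 55: d(55) · μ(495/55) = 4 · 0 = 0
  d = 99: d(99) · μ(495/99) = 6 · -1 = -6
  d = 165: d(165) · μ(495/165) = 8 · -1 = -8
  d = 495: d(495) · μ(495/495) = 12 · 1 = 12
Summing: (d * μ)(495) = 0 + -2 + 0 + 3 + 0 + 4 + 4 + -6 + 0 + -6 + -8 + 12 = 1.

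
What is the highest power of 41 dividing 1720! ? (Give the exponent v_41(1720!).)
v_41(1720!) = 42

Legendre's formula: v_p(n!) = Σ_{k ≥ 1} ⌊n / p^k⌋. For p = 41, n = 1720, the terms are:
  ⌊1720/41^1⌋ = ⌊1720/41⌋ = 41
  ⌊1720/41^2⌋ = ⌊1720/1681⌋ = 1
(the next term ⌊1720/41^3⌋ = 0, terminating the sum). Summing: v_41(1720!) = 41 + 1 = 42.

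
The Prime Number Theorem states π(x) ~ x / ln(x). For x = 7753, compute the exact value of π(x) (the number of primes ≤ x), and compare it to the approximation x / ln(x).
π(7753) = 983;  x/ln(x) ≈ 865.69;  relative error ≈ 11.93%.

Directly count primes up to 7753: π(7753) = 983. The PNT approximation gives 7753/ln(7753) ≈ 7753/8.95584 ≈ 865.69. Relative error (π(x) − x/ln(x)) / π(x) ≈ 11.93%; the approximation is known to undercount slightly (Li(x) is a better estimate).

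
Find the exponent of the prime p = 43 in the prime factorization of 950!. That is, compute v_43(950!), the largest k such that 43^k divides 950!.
v_43(950!) = 22

Legendre's formula: v_p(n!) = Σ_{k ≥ 1} ⌊n / p^k⌋. For p = 43, n = 950, the terms are:
  ⌊950/43^1⌋ = ⌊950/43⌋ = 22
(the next term ⌊950/43^2⌋ = 0, terminating the sum). Summing: v_43(950!) = 22 = 22.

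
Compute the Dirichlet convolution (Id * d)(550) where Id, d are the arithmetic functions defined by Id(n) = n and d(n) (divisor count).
(Id * d)(550) = 1976

Divisors of 550: [1, 2, 5, 10, 11, 22, 25, 50, 55, 110, 275, 550]. For each d | 550:
  d = 1: Id(1) · d(550/1) = 1 · 12 = 12
  d = 2: Id(2) · d(550/2) = 2 · 6 = 12
  d = 5: Id(5) · d(550/5) = 5 · 8 = 40
  d = 10: Id(10) · d(550/10) = 10 · 4 = 40
  d = 11: Id(11) · d(550/11) = 11 · 6 = 66
  d = 22: Id(22) · d(550/22) = 22 · 3 = 66
  d = 25: Id(25) · d(550/25) = 25 · 4 = 100
  d = 50: Id(50) · d(550/50) = 50 · 2 = 100
  d = 55: Id(55) · d(550/55) = 55 · 4 = 220
  d = 110: Id(110) · d(550/110) = 110 · 2 = 220
  d = 275: Id(275) · d(550/275) = 275 · 2 = 550
  d = 550: Id(550) · d(550/550) = 550 · 1 = 550
Summing: (Id * d)(550) = 12 + 12 + 40 + 40 + 66 + 66 + 100 + 100 + 220 + 220 + 550 + 550 = 1976.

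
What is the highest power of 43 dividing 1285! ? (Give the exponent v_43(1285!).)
v_43(1285!) = 29

Legendre's formula: v_p(n!) = Σ_{k ≥ 1} ⌊n / p^k⌋. For p = 43, n = 1285, the terms are:
  ⌊1285/43^1⌋ = ⌊1285/43⌋ = 29
(the next term ⌊1285/43^2⌋ = 0, terminating the sum). Summing: v_43(1285!) = 29 = 29.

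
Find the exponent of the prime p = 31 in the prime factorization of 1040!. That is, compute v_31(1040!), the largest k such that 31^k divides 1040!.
v_31(1040!) = 34

Legendre's formula: v_p(n!) = Σ_{k ≥ 1} ⌊n / p^k⌋. For p = 31, n = 1040, the terms are:
  ⌊1040/31^1⌋ = ⌊1040/31⌋ = 33
  ⌊1040/31^2⌋ = ⌊1040/961⌋ = 1
(the next term ⌊1040/31^3⌋ = 0, terminating the sum). Summing: v_31(1040!) = 33 + 1 = 34.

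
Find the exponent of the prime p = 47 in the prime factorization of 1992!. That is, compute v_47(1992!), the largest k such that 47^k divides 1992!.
v_47(1992!) = 42

Legendre's formula: v_p(n!) = Σ_{k ≥ 1} ⌊n / p^k⌋. For p = 47, n = 1992, the terms are:
  ⌊1992/47^1⌋ = ⌊1992/47⌋ = 42
(the next term ⌊1992/47^2⌋ = 0, terminating the sum). Summing: v_47(1992!) = 42 = 42.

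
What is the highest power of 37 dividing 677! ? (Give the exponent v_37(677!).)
v_37(677!) = 18

Legendre's formula: v_p(n!) = Σ_{k ≥ 1} ⌊n / p^k⌋. For p = 37, n = 677, the terms are:
  ⌊677/37^1⌋ = ⌊677/37⌋ = 18
(the next term ⌊677/37^2⌋ = 0, terminating the sum). Summing: v_37(677!) = 18 = 18.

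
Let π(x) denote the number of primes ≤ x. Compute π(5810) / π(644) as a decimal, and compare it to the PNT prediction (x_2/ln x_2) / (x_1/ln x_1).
π(5810)/π(644) = 762/117 ≈ 6.5128;  PNT prediction ≈ 6.7322.

π(644) = 117 and π(5810) = 762, so π(5810)/π(644) ≈ 6.5128. The PNT-predicted ratio is (5810/ln(5810)) / (644/ln(644)) ≈ 6.7322. The two agree to within a few percent, as expected.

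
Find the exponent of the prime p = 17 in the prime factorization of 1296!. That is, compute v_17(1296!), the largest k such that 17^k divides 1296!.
v_17(1296!) = 80

Legendre's formula: v_p(n!) = Σ_{k ≥ 1} ⌊n / p^k⌋. For p = 17, n = 1296, the terms are:
  ⌊1296/17^1⌋ = ⌊1296/17⌋ = 76
  ⌊1296/17^2⌋ = ⌊1296/289⌋ = 4
(the next term ⌊1296/17^3⌋ = 0, terminating the sum). Summing: v_17(1296!) = 76 + 4 = 80.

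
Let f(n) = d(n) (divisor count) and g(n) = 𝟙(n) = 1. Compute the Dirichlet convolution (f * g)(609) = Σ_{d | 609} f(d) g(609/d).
(d * 𝟙)(609) = 27

Divisors of 609: [1, 3, 7, 21, 29, 87, 203, 609]. For each d | 609:
  d = 1: d(1) · 𝟙(609/1) = 1 · 1 = 1
  d = 3: d(3) · 𝟙(609/3) = 2 · 1 = 2
  d = 7: d(7) · 𝟙(609/7) = 2 · 1 = 2
  d = 21: d(21) · 𝟙(609/21) = 4 · 1 = 4
  d = 29: d(29) · 𝟙(609/29) = 2 · 1 = 2
  d = 87: d(87) · 𝟙(609/87) = 4 · 1 = 4
  d = 203: d(203) · 𝟙(609/203) = 4 · 1 = 4
  d = 609: d(609) · 𝟙(609/609) = 8 · 1 = 8
Summing: (d * 𝟙)(609) = 1 + 2 + 2 + 4 + 2 + 4 + 4 + 8 = 27.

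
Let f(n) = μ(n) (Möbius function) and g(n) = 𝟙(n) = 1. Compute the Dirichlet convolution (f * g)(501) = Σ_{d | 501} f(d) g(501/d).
(μ * 𝟙)(501) = 0

Divisors of 501: [1, 3, 167, 501]. For each d | 501:
  d = 1: μ(1) · 𝟙(501/1) = 1 · 1 = 1
  d = 3: μ(3) · 𝟙(501/3) = -1 · 1 = -1
  d = 167: μ(167) · 𝟙(501/167) = -1 · 1 = -1
  d = 501: μ(501) · 𝟙(501/501) = 1 · 1 = 1
Summing: (μ * 𝟙)(501) = 1 + -1 + -1 + 1 = 0.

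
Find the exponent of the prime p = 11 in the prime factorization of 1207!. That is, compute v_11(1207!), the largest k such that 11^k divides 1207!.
v_11(1207!) = 118

Legendre's formula: v_p(n!) = Σ_{k ≥ 1} ⌊n / p^k⌋. For p = 11, n = 1207, the terms are:
  ⌊1207/11^1⌋ = ⌊1207/11⌋ = 109
  ⌊1207/11^2⌋ = ⌊1207/121⌋ = 9
(the next term ⌊1207/11^3⌋ = 0, terminating the sum). Summing: v_11(1207!) = 109 + 9 = 118.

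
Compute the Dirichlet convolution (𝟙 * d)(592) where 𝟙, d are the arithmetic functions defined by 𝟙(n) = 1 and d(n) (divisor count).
(𝟙 * d)(592) = 45

Divisors of 592: [1, 2, 4, 8, 16, 37, 74, 148, 296, 592]. For each d | 592:
  d = 1: 𝟙(1) · d(592/1) = 1 · 10 = 10
  d = 2: 𝟙(2) · d(592/2) = 1 · 8 = 8
  d = 4: 𝟙(4) · d(592/4) = 1 · 6 = 6
  d = 8: 𝟙(8) · d(592/8) = 1 · 4 = 4
  d = 16: 𝟙(16) · d(592/16) = 1 · 2 = 2
  d = 37: 𝟙(37) · d(592/37) = 1 · 5 = 5
  d = 74: 𝟙(74) · d(592/74) = 1 · 4 = 4
  d = 148: 𝟙(148) · d(592/148) = 1 · 3 = 3
  d = 296: 𝟙(296) · d(592/296) = 1 · 2 = 2
  d = 592: 𝟙(592) · d(592/592) = 1 · 1 = 1
Summing: (𝟙 * d)(592) = 10 + 8 + 6 + 4 + 2 + 5 + 4 + 3 + 2 + 1 = 45.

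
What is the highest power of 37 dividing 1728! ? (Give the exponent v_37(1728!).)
v_37(1728!) = 47

Legendre's formula: v_p(n!) = Σ_{k ≥ 1} ⌊n / p^k⌋. For p = 37, n = 1728, the terms are:
  ⌊1728/37^1⌋ = ⌊1728/37⌋ = 46
  ⌊1728/37^2⌋ = ⌊1728/1369⌋ = 1
(the next term ⌊1728/37^3⌋ = 0, terminating the sum). Summing: v_37(1728!) = 46 + 1 = 47.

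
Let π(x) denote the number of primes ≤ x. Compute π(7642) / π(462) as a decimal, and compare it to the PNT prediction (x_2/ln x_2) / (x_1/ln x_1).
π(7642)/π(462) = 969/89 ≈ 10.8876;  PNT prediction ≈ 11.3505.

π(462) = 89 and π(7642) = 969, so π(7642)/π(462) ≈ 10.8876. The PNT-predicted ratio is (7642/ln(7642)) / (462/ln(462)) ≈ 11.3505. The two agree to within a few percent, as expected.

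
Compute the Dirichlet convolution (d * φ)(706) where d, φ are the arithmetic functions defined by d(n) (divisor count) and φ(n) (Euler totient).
(d * φ)(706) = 1062

Divisors of 706: [1, 2, 353, 706]. For each d | 706:
  d = 1: d(1) · φ(706/1) = 1 · 352 = 352
  d = 2: d(2) · φ(706/2) = 2 · 352 = 704
  d = 353: d(353) · φ(706/353) = 2 · 1 = 2
  d = 706: d(706) · φ(706/706) = 4 · 1 = 4
Summing: (d * φ)(706) = 352 + 704 + 2 + 4 = 1062.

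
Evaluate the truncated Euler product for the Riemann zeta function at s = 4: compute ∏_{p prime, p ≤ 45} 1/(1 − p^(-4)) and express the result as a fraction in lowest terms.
∏ = 68304364739414847787103076142881583957543/63109073443906486560772797235200000000000

The primes p ≤ 45 are [2, 3, 5, 7, 11, 13, 17, 19, 23, 29, 31, 37, 41, 43]. For each prime, (1 − 1/p^4)^(-1) = p^4 / (p^4 − 1). The product is (1 − 1/2^4)^(-1), (1 − 1/3^4)^(-1), (1 − 1/5^4)^(-1), (1 − 1/7^4)^(-1), (1 − 1/11^4)^(-1), (1 − 1/13^4)^(-1), (1 − 1/17^4)^(-1), (1 − 1/19^4)^(-1), (1 − 1/23^4)^(-1), (1 − 1/29^4)^(-1), (1 − 1/31^4)^(-1), (1 − 1/37^4)^(-1), (1 − 1/41^4)^(-1), (1 − 1/43^4)^(-1) = ∏ p^4 / (p^4 − 1) = 68304364739414847787103076142881583957543/63109073443906486560772797235200000000000.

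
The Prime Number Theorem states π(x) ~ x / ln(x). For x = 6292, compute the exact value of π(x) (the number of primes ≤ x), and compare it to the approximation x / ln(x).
π(6292) = 818;  x/ln(x) ≈ 719.33;  relative error ≈ 12.06%.

Directly count primes up to 6292: π(6292) = 818. The PNT approximation gives 6292/ln(6292) ≈ 6292/8.74703 ≈ 719.33. Relative error (π(x) − x/ln(x)) / π(x) ≈ 12.06%; the approximation is known to undercount slightly (Li(x) is a better estimate).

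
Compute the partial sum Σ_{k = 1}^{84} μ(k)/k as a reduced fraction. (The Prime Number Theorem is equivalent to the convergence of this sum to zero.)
Σ μ(k)/k = -223590076836035175208867029720/8902150522975861711854133933093

Values of μ(k) for 1 ≤ k ≤ 84: μ(1) = 1, μ(2) = -1, μ(3) = -1, μ(5) = -1, μ(6) = 1, μ(7) = -1, μ(10) = 1, μ(11) = -1, μ(13) = -1, μ(14) = 1, μ(15) = 1, μ(17) = -1, μ(19) = -1, μ(21) = 1, μ(22) = 1, μ(23) = -1, μ(26) = 1, μ(29) = -1, μ(30) = -1, μ(31) = -1, μ(33) = 1, μ(34) = 1, μ(35) = 1, μ(37) = -1, μ(38) = 1, μ(39) = 1, μ(41) = -1, μ(42) = -1, μ(43) = -1, μ(46) = 1, μ(47) = -1, μ(51) = 1, μ(53) = -1, μ(55) = 1, μ(57) = 1, μ(58) = 1, μ(59) = -1, μ(61) = -1, μ(62) = 1, μ(65) = 1, μ(66) = -1, μ(67) = -1, μ(69) = 1, μ(70) = -1, μ(71) = -1, μ(73) = -1, μ(74) = 1, μ(77) = 1, μ(78) = -1, μ(79) = -1, μ(82) = 1, μ(83) = -1, with μ = 0 on non-squarefree integers. Summing μ(k)/k for k where μ(k) ≠ 0 gives -223590076836035175208867029720/8902150522975861711854133933093 ≈ -0.0251. (PNT ⟺ this sum → 0 as n → ∞.)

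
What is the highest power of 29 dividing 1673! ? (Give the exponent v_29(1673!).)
v_29(1673!) = 58

Legendre's formula: v_p(n!) = Σ_{k ≥ 1} ⌊n / p^k⌋. For p = 29, n = 1673, the terms are:
  ⌊1673/29^1⌋ = ⌊1673/29⌋ = 57
  ⌊1673/29^2⌋ = ⌊1673/841⌋ = 1
(the next term ⌊1673/29^3⌋ = 0, terminating the sum). Summing: v_29(1673!) = 57 + 1 = 58.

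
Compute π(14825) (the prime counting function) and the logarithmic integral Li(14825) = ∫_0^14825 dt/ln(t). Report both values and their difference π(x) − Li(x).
π(14825) = 1736;  Li(14825) ≈ 1758.41;  π(x) − Li(x) ≈ -22.41.

Direct count of primes ≤ 14825 gives π(14825) = 1736. Numerical evaluation of the logarithmic integral gives Li(14825) ≈ 1758.41. The difference π(x) − Li(x) ≈ -22.41 is typically negative for small/moderate x (Li(x) overestimates), though Littlewood's theorem shows this sign changes infinitely often.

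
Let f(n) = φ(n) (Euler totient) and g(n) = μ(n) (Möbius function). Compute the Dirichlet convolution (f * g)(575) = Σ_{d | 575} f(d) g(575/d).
(φ * μ)(575) = 336

Divisors of 575: [1, 5, 23, 25, 115, 575]. For each d | 575:
  d = 1: φ(1) · μ(575/1) = 1 · 0 = 0
  d = 5: φ(5) · μ(575/5) = 4 · 1 = 4
  d = 23: φ(23) · μ(575/23) = 22 · 0 = 0
  d = 25: φ(25) · μ(575/25) = 20 · -1 = -20
  d = 115: φ(115) · μ(575/115) = 88 · -1 = -88
  d = 575: φ(575) · μ(575/575) = 440 · 1 = 440
Summing: (φ * μ)(575) = 0 + 4 + 0 + -20 + -88 + 440 = 336.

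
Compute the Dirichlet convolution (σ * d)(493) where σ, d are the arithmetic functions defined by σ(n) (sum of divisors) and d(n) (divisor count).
(σ * d)(493) = 640

Divisors of 493: [1, 17, 29, 493]. For each d | 493:
  d = 1: σ(1) · d(493/1) = 1 · 4 = 4
  d = 17: σ(17) · d(493/17) = 18 · 2 = 36
  d = 29: σ(29) · d(493/29) = 30 · 2 = 60
  d = 493: σ(493) · d(493/493) = 540 · 1 = 540
Summing: (σ * d)(493) = 4 + 36 + 60 + 540 = 640.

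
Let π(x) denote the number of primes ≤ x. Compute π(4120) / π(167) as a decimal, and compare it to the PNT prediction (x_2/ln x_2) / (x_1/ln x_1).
π(4120)/π(167) = 566/39 ≈ 14.5128;  PNT prediction ≈ 15.1694.

π(167) = 39 and π(4120) = 566, so π(4120)/π(167) ≈ 14.5128. The PNT-predicted ratio is (4120/ln(4120)) / (167/ln(167)) ≈ 15.1694. The two agree to within a few percent, as expected.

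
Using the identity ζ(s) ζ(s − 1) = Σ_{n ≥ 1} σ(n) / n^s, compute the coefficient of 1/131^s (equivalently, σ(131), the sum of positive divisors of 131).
σ(131) = 132

In the product (Σ m^0/m^s)(Σ k / k^s) = Σ (Σ_{d | n} d) / n^s, the coefficient of 1/n^s is σ(n) = Σ_{d | n} d. For n = 131, divisors are [1, 131]; summing: σ(131) = 132.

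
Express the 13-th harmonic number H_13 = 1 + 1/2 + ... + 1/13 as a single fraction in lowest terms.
H_13 = 1145993/360360

Direct summation: H_13 = 1 + 1/2 + ... + 1/13. The least common denominator is lcm(1, ..., 13) = 360360; over this denominator the numerator is 360360 + 180180 + 120120 + 90090 + 72072 + 60060 + 51480 + 45045 + 40040 + 36036 + 32760 + 30030 + 27720 = 1145993, so H_13 = 1145993/360360 (already in lowest terms) ≈ 3.18013. (The PNT-adjacent estimate ln(13) + γ ≈ 3.14217 matches within O(1/n).)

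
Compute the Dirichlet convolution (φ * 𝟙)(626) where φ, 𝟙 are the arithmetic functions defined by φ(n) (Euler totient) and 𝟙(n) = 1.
(φ * 𝟙)(626) = 626

Divisors of 626: [1, 2, 313, 626]. For each d | 626:
  d = 1: φ(1) · 𝟙(626/1) = 1 · 1 = 1
  d = 2: φ(2) · 𝟙(626/2) = 1 · 1 = 1
  d = 313: φ(313) · 𝟙(626/313) = 312 · 1 = 312
  d = 626: φ(626) · 𝟙(626/626) = 312 · 1 = 312
Summing: (φ * 𝟙)(626) = 1 + 1 + 312 + 312 = 626.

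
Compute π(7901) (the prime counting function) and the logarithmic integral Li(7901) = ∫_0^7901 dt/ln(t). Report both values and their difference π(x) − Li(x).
π(7901) = 998;  Li(7901) ≈ 1015.39;  π(x) − Li(x) ≈ -17.39.

Direct count of primes ≤ 7901 gives π(7901) = 998. Numerical evaluation of the logarithmic integral gives Li(7901) ≈ 1015.39. The difference π(x) − Li(x) ≈ -17.39 is typically negative for small/moderate x (Li(x) overestimates), though Littlewood's theorem shows this sign changes infinitely often.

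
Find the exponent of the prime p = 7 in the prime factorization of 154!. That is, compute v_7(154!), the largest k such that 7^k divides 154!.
v_7(154!) = 25

Legendre's formula: v_p(n!) = Σ_{k ≥ 1} ⌊n / p^k⌋. For p = 7, n = 154, the terms are:
  ⌊154/7^1⌋ = ⌊154/7⌋ = 22
  ⌊154/7^2⌋ = ⌊154/49⌋ = 3
(the next term ⌊154/7^3⌋ = 0, terminating the sum). Summing: v_7(154!) = 22 + 3 = 25.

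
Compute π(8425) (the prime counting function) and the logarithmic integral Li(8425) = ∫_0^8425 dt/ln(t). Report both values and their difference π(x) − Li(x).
π(8425) = 1053;  Li(8425) ≈ 1073.57;  π(x) − Li(x) ≈ -20.57.

Direct count of primes ≤ 8425 gives π(8425) = 1053. Numerical evaluation of the logarithmic integral gives Li(8425) ≈ 1073.57. The difference π(x) − Li(x) ≈ -20.57 is typically negative for small/moderate x (Li(x) overestimates), though Littlewood's theorem shows this sign changes infinitely often.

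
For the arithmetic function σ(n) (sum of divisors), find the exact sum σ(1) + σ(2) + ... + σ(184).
Σ_{n ≤ 184} σ(n) = 27946

Compute σ(n) for each 1 ≤ n ≤ 184: σ(1) = 1, σ(2) = 3, σ(3) = 4, σ(4) = 7, σ(5) = 6, σ(6) = 12, σ(7) = 8, σ(8) = 15, σ(9) = 13, σ(10) = 18, σ(11) = 12, σ(12) = 28, σ(13) = 14, σ(14) = 24, σ(15) = 24, σ(16) = 31, σ(17) = 18, σ(18) = 39, σ(19) = 20, σ(20) = 42, σ(21) = 32, σ(22) = 36, σ(23) = 24, σ(24) = 60, σ(25) = 31, σ(26) = 42, σ(27) = 40, σ(28) = 56, σ(29) = 30, σ(30) = 72, σ(31) = 32, σ(32) = 63, σ(33) = 48, σ(34) = 54, σ(35) = 48, σ(36) = 91, σ(37) = 38, σ(38) = 60, σ(39) = 56, σ(40) = 90, σ(41) = 42, σ(42) = 96, σ(43) = 44, σ(44) = 84, σ(45) = 78, σ(46) = 72, σ(47) = 48, σ(48) = 124, σ(49) = 57, σ(50) = 93, σ(51) = 72, σ(52) = 98, σ(53) = 54, σ(54) = 120, σ(55) = 72, σ(56) = 120, σ(57) = 80, σ(58) = 90, σ(59) = 60, σ(60) = 168, σ(61) = 62, σ(62) = 96, σ(63) = 104, σ(64) = 127, σ(65) = 84, σ(66) = 144, σ(67) = 68, σ(68) = 126, σ(69) = 96, σ(70) = 144, σ(71) = 72, σ(72) = 195, σ(73) = 74, σ(74) = 114, σ(75) = 124, σ(76) = 140, σ(77) = 96, σ(78) = 168, σ(79) = 80, σ(80) = 186, σ(81) = 121, σ(82) = 126, σ(83) = 84, σ(84) = 224, σ(85) = 108, σ(86) = 132, σ(87) = 120, σ(88) = 180, σ(89) = 90, σ(90) = 234, σ(91) = 112, σ(92) = 168, σ(93) = 128, σ(94) = 144, σ(95) = 120, σ(96) = 252, σ(97) = 98, σ(98) = 171, σ(99) = 156, σ(100) = 217, σ(101) = 102, σ(102) = 216, σ(103) = 104, σ(104) = 210, σ(105) = 192, σ(106) = 162, σ(107) = 108, σ(108) = 280, σ(109) = 110, σ(110) = 216, σ(111) = 152, σ(112) = 248, σ(113) = 114, σ(114) = 240, σ(115) = 144, σ(116) = 210, σ(117) = 182, σ(118) = 180, σ(119) = 144, σ(120) = 360, σ(121) = 133, σ(122) = 186, σ(123) = 168, σ(124) = 224, σ(125) = 156, σ(126) = 312, σ(127) = 128, σ(128) = 255, σ(129) = 176, σ(130) = 252, σ(131) = 132, σ(132) = 336, σ(133) = 160, σ(134) = 204, σ(135) = 240, σ(136) = 270, σ(137) = 138, σ(138) = 288, σ(139) = 140, σ(140) = 336, σ(141) = 192, σ(142) = 216, σ(143) = 168, σ(144) = 403, σ(145) = 180, σ(146) = 222, σ(147) = 228, σ(148) = 266, σ(149) = 150, σ(150) = 372, σ(151) = 152, σ(152) = 300, σ(153) = 234, σ(154) = 288, σ(155) = 192, σ(156) = 392, σ(157) = 158, σ(158) = 240, σ(159) = 216, σ(160) = 378, σ(161) = 192, σ(162) = 363, σ(163) = 164, σ(164) = 294, σ(165) = 288, σ(166) = 252, σ(167) = 168, σ(168) = 480, σ(169) = 183, σ(170) = 324, σ(171) = 260, σ(172) = 308, σ(173) = 174, σ(174) = 360, σ(175) = 248, σ(176) = 372, σ(177) = 240, σ(178) = 270, σ(179) = 180, σ(180) = 546, σ(181) = 182, σ(182) = 336, σ(183) = 248, σ(184) = 360. Summing all 184 values: 27946. (Average order: Σ_{n ≤ x} σ(n) ~ (π²/12) x². For x = 184, (π²/12)·184² ≈ 27845.44.)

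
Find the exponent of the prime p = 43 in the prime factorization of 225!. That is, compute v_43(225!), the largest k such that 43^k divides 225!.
v_43(225!) = 5

Legendre's formula: v_p(n!) = Σ_{k ≥ 1} ⌊n / p^k⌋. For p = 43, n = 225, the terms are:
  ⌊225/43^1⌋ = ⌊225/43⌋ = 5
(the next term ⌊225/43^2⌋ = 0, terminating the sum). Summing: v_43(225!) = 5 = 5.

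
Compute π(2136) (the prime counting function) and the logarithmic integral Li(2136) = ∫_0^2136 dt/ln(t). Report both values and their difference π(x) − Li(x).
π(2136) = 321;  Li(2136) ≈ 332.62;  π(x) − Li(x) ≈ -11.62.

Direct count of primes ≤ 2136 gives π(2136) = 321. Numerical evaluation of the logarithmic integral gives Li(2136) ≈ 332.62. The difference π(x) − Li(x) ≈ -11.62 is typically negative for small/moderate x (Li(x) overestimates), though Littlewood's theorem shows this sign changes infinitely often.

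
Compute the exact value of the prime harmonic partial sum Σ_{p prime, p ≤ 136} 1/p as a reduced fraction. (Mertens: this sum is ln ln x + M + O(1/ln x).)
Σ 1/p = 980956909242278731029785409368357903506317057050081/525896479052627740771371797072411912900610967452630

π(136) = 32, so the primes ≤ 136 are [2, 3, 5, 7, 11, 13, 17, 19, 23, 29, 31, 37, 41, 43, 47, 53, 59, 61, 67, 71, 73, 79, 83, 89, 97, 101, 103, 107, 109, 113, 127, 131]. Summing 1/p over these primes: 980956909242278731029785409368357903506317057050081/525896479052627740771371797072411912900610967452630 ≈ 1.8653. Mertens estimate ln ln(136) + 0.2615 ≈ 1.8533.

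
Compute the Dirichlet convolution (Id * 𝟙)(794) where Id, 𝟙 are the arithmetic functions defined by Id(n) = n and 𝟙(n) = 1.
(Id * 𝟙)(794) = 1194

Divisors of 794: [1, 2, 397, 794]. For each d | 794:
  d = 1: Id(1) · 𝟙(794/1) = 1 · 1 = 1
  d = 2: Id(2) · 𝟙(794/2) = 2 · 1 = 2
  d = 397: Id(397) · 𝟙(794/397) = 397 · 1 = 397
  d = 794: Id(794) · 𝟙(794/794) = 794 · 1 = 794
Summing: (Id * 𝟙)(794) = 1 + 2 + 397 + 794 = 1194.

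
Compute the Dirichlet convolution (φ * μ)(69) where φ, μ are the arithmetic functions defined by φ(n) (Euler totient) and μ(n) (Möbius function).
(φ * μ)(69) = 21

Divisors of 69: [1, 3, 23, 69]. For each d | 69:
  d = 1: φ(1) · μ(69/1) = 1 · 1 = 1
  d = 3: φ(3) · μ(69/3) = 2 · -1 = -2
  d = 23: φ(23) · μ(69/23) = 22 · -1 = -22
  d = 69: φ(69) · μ(69/69) = 44 · 1 = 44
Summing: (φ * μ)(69) = 1 + -2 + -22 + 44 = 21.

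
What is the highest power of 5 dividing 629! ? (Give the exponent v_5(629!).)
v_5(629!) = 156

Legendre's formula: v_p(n!) = Σ_{k ≥ 1} ⌊n / p^k⌋. For p = 5, n = 629, the terms are:
  ⌊629/5^1⌋ = ⌊629/5⌋ = 125
  ⌊629/5^2⌋ = ⌊629/25⌋ = 25
  ⌊629/5^3⌋ = ⌊629/125⌋ = 5
  ⌊629/5^4⌋ = ⌊629/625⌋ = 1
(the next term ⌊629/5^5⌋ = 0, terminating the sum). Summing: v_5(629!) = 125 + 25 + 5 + 1 = 156.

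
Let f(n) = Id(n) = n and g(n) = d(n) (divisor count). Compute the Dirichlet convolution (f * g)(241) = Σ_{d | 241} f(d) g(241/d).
(Id * d)(241) = 243

Divisors of 241: [1, 241]. For each d | 241:
  d = 1: Id(1) · d(241/1) = 1 · 2 = 2
  d = 241: Id(241) · d(241/241) = 241 · 1 = 241
Summing: (Id * d)(241) = 2 + 241 = 243.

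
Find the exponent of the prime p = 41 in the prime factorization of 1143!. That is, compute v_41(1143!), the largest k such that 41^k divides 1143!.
v_41(1143!) = 27

Legendre's formula: v_p(n!) = Σ_{k ≥ 1} ⌊n / p^k⌋. For p = 41, n = 1143, the terms are:
  ⌊1143/41^1⌋ = ⌊1143/41⌋ = 27
(the next term ⌊1143/41^2⌋ = 0, terminating the sum). Summing: v_41(1143!) = 27 = 27.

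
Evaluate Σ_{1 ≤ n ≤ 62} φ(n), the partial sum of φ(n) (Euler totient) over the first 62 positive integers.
Σ_{n ≤ 62} φ(n) = 1192

Compute φ(n) for each 1 ≤ n ≤ 62: φ(1) = 1, φ(2) = 1, φ(3) = 2, φ(4) = 2, φ(5) = 4, φ(6) = 2, φ(7) = 6, φ(8) = 4, φ(9) = 6, φ(10) = 4, φ(11) = 10, φ(12) = 4, φ(13) = 12, φ(14) = 6, φ(15) = 8, φ(16) = 8, φ(17) = 16, φ(18) = 6, φ(19) = 18, φ(20) = 8, φ(21) = 12, φ(22) = 10, φ(23) = 22, φ(24) = 8, φ(25) = 20, φ(26) = 12, φ(27) = 18, φ(28) = 12, φ(29) = 28, φ(30) = 8, φ(31) = 30, φ(32) = 16, φ(33) = 20, φ(34) = 16, φ(35) = 24, φ(36) = 12, φ(37) = 36, φ(38) = 18, φ(39) = 24, φ(40) = 16, φ(41) = 40, φ(42) = 12, φ(43) = 42, φ(44) = 20, φ(45) = 24, φ(46) = 22, φ(47) = 46, φ(48) = 16, φ(49) = 42, φ(50) = 20, φ(51) = 32, φ(52) = 24, φ(53) = 52, φ(54) = 18, φ(55) = 40, φ(56) = 24, φ(57) = 36, φ(58) = 28, φ(59) = 58, φ(60) = 16, φ(61) = 60, φ(62) = 30. Summing all 62 values: 1192. (Average order: Σ_{n ≤ x} φ(n) ~ (3/π²) x². For x = 62, (3/π²)·62² ≈ 1168.44.)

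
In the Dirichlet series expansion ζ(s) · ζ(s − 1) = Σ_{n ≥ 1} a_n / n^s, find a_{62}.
σ(62) = 96

In the product (Σ m^0/m^s)(Σ k / k^s) = Σ (Σ_{d | n} d) / n^s, the coefficient of 1/n^s is σ(n) = Σ_{d | n} d. For n = 62, divisors are [1, 2, 31, 62]; summing: σ(62) = 96.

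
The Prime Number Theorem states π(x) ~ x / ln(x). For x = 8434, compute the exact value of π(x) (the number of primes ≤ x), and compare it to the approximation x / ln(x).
π(8434) = 1055;  x/ln(x) ≈ 932.96;  relative error ≈ 11.57%.

Directly count primes up to 8434: π(8434) = 1055. The PNT approximation gives 8434/ln(8434) ≈ 8434/9.04003 ≈ 932.96. Relative error (π(x) − x/ln(x)) / π(x) ≈ 11.57%; the approximation is known to undercount slightly (Li(x) is a better estimate).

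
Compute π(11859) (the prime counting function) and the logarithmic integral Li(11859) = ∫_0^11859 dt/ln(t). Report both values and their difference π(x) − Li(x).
π(11859) = 1421;  Li(11859) ≈ 1446.08;  π(x) − Li(x) ≈ -25.08.

Direct count of primes ≤ 11859 gives π(11859) = 1421. Numerical evaluation of the logarithmic integral gives Li(11859) ≈ 1446.08. The difference π(x) − Li(x) ≈ -25.08 is typically negative for small/moderate x (Li(x) overestimates), though Littlewood's theorem shows this sign changes infinitely often.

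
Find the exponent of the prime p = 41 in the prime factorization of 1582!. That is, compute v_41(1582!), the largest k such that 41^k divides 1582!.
v_41(1582!) = 38

Legendre's formula: v_p(n!) = Σ_{k ≥ 1} ⌊n / p^k⌋. For p = 41, n = 1582, the terms are:
  ⌊1582/41^1⌋ = ⌊1582/41⌋ = 38
(the next term ⌊1582/41^2⌋ = 0, terminating the sum). Summing: v_41(1582!) = 38 = 38.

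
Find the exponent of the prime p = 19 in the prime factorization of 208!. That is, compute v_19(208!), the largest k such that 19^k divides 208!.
v_19(208!) = 10

Legendre's formula: v_p(n!) = Σ_{k ≥ 1} ⌊n / p^k⌋. For p = 19, n = 208, the terms are:
  ⌊208/19^1⌋ = ⌊208/19⌋ = 10
(the next term ⌊208/19^2⌋ = 0, terminating the sum). Summing: v_19(208!) = 10 = 10.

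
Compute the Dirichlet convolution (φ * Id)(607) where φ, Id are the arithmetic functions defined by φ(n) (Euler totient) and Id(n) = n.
(φ * Id)(607) = 1213

Divisors of 607: [1, 607]. For each d | 607:
  d = 1: φ(1) · Id(607/1) = 1 · 607 = 607
  d = 607: φ(607) · Id(607/607) = 606 · 1 = 606
Summing: (φ * Id)(607) = 607 + 606 = 1213.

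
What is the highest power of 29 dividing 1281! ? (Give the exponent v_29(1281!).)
v_29(1281!) = 45

Legendre's formula: v_p(n!) = Σ_{k ≥ 1} ⌊n / p^k⌋. For p = 29, n = 1281, the terms are:
  ⌊1281/29^1⌋ = ⌊1281/29⌋ = 44
  ⌊1281/29^2⌋ = ⌊1281/841⌋ = 1
(the next term ⌊1281/29^3⌋ = 0, terminating the sum). Summing: v_29(1281!) = 44 + 1 = 45.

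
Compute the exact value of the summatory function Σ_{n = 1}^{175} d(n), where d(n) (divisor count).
Σ_{n ≤ 175} d(n) = 933

Compute d(n) for each 1 ≤ n ≤ 175: d(1) = 1, d(2) = 2, d(3) = 2, d(4) = 3, d(5) = 2, d(6) = 4, d(7) = 2, d(8) = 4, d(9) = 3, d(10) = 4, d(11) = 2, d(12) = 6, d(13) = 2, d(14) = 4, d(15) = 4, d(16) = 5, d(17) = 2, d(18) = 6, d(19) = 2, d(20) = 6, d(21) = 4, d(22) = 4, d(23) = 2, d(24) = 8, d(25) = 3, d(26) = 4, d(27) = 4, d(28) = 6, d(29) = 2, d(30) = 8, d(31) = 2, d(32) = 6, d(33) = 4, d(34) = 4, d(35) = 4, d(36) = 9, d(37) = 2, d(38) = 4, d(39) = 4, d(40) = 8, d(41) = 2, d(42) = 8, d(43) = 2, d(44) = 6, d(45) = 6, d(46) = 4, d(47) = 2, d(48) = 10, d(49) = 3, d(50) = 6, d(51) = 4, d(52) = 6, d(53) = 2, d(54) = 8, d(55) = 4, d(56) = 8, d(57) = 4, d(58) = 4, d(59) = 2, d(60) = 12, d(61) = 2, d(62) = 4, d(63) = 6, d(64) = 7, d(65) = 4, d(66) = 8, d(67) = 2, d(68) = 6, d(69) = 4, d(70) = 8, d(71) = 2, d(72) = 12, d(73) = 2, d(74) = 4, d(75) = 6, d(76) = 6, d(77) = 4, d(78) = 8, d(79) = 2, d(80) = 10, d(81) = 5, d(82) = 4, d(83) = 2, d(84) = 12, d(85) = 4, d(86) = 4, d(87) = 4, d(88) = 8, d(89) = 2, d(90) = 12, d(91) = 4, d(92) = 6, d(93) = 4, d(94) = 4, d(95) = 4, d(96) = 12, d(97) = 2, d(98) = 6, d(99) = 6, d(100) = 9, d(101) = 2, d(102) = 8, d(103) = 2, d(104) = 8, d(105) = 8, d(106) = 4, d(107) = 2, d(108) = 12, d(109) = 2, d(110) = 8, d(111) = 4, d(112) = 10, d(113) = 2, d(114) = 8, d(115) = 4, d(116) = 6, d(117) = 6, d(118) = 4, d(119) = 4, d(120) = 16, d(121) = 3, d(122) = 4, d(123) = 4, d(124) = 6, d(125) = 4, d(126) = 12, d(127) = 2, d(128) = 8, d(129) = 4, d(130) = 8, d(131) = 2, d(132) = 12, d(133) = 4, d(134) = 4, d(135) = 8, d(136) = 8, d(137) = 2, d(138) = 8, d(139) = 2, d(140) = 12, d(141) = 4, d(142) = 4, d(143) = 4, d(144) = 15, d(145) = 4, d(146) = 4, d(147) = 6, d(148) = 6, d(149) = 2, d(150) = 12, d(151) = 2, d(152) = 8, d(153) = 6, d(154) = 8, d(155) = 4, d(156) = 12, d(157) = 2, d(158) = 4, d(159) = 4, d(160) = 12, d(161) = 4, d(162) = 10, d(163) = 2, d(164) = 6, d(165) = 8, d(166) = 4, d(167) = 2, d(168) = 16, d(169) = 3, d(170) = 8, d(171) = 6, d(172) = 6, d(173) = 2, d(174) = 8, d(175) = 6. Summing all 175 values: 933. (Dirichlet's divisor formula: Σ_{n ≤ x} d(n) = x ln(x) + (2γ − 1) x + O(√x). For x = 175, the asymptotic estimate is ≈ 930.86.)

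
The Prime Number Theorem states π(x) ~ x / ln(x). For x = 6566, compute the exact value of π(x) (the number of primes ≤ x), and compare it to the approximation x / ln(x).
π(6566) = 848;  x/ln(x) ≈ 747.01;  relative error ≈ 11.91%.

Directly count primes up to 6566: π(6566) = 848. The PNT approximation gives 6566/ln(6566) ≈ 6566/8.78966 ≈ 747.01. Relative error (π(x) − x/ln(x)) / π(x) ≈ 11.91%; the approximation is known to undercount slightly (Li(x) is a better estimate).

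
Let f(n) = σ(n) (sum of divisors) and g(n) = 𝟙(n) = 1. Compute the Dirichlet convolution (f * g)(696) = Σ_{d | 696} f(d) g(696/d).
(σ * 𝟙)(696) = 4030

Divisors of 696: [1, 2, 3, 4, 6, 8, 12, 24, 29, 58, 87, 116, 174, 232, 348, 696]. For each d | 696:
  d = 1: σ(1) · 𝟙(696/1) = 1 · 1 = 1
  d = 2: σ(2) · 𝟙(696/2) = 3 · 1 = 3
  d = 3: σ(3) · 𝟙(696/3) = 4 · 1 = 4
  d = 4: σ(4) · 𝟙(696/4) = 7 · 1 = 7
  d = 6: σ(6) · 𝟙(696/6) = 12 · 1 = 12
  d = 8: σ(8) · 𝟙(696/8) = 15 · 1 = 15
  d = 12: σ(12) · 𝟙(696/12) = 28 · 1 = 28
  d = 24: σ(24) · 𝟙(696/24) = 60 · 1 = 60
  d = 29: σ(29) · 𝟙(696/29) = 30 · 1 = 30
  d = 58: σ(58) · 𝟙(696/58) = 90 · 1 = 90
  d = 87: σ(87) · 𝟙(696/87) = 120 · 1 = 120
  d = 116: σ(116) · 𝟙(696/116) = 210 · 1 = 210
  d = 174: σ(174) · 𝟙(696/174) = 360 · 1 = 360
  d = 232: σ(232) · 𝟙(696/232) = 450 · 1 = 450
  d = 348: σ(348) · 𝟙(696/348) = 840 · 1 = 840
  d = 696: σ(696) · 𝟙(696/696) = 1800 · 1 = 1800
Summing: (σ * 𝟙)(696) = 1 + 3 + 4 + 7 + 12 + 15 + 28 + 60 + 30 + 90 + 120 + 210 + 360 + 450 + 840 + 1800 = 4030.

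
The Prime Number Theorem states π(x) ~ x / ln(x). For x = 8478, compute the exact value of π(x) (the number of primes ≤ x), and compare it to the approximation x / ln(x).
π(8478) = 1059;  x/ln(x) ≈ 937.29;  relative error ≈ 11.49%.

Directly count primes up to 8478: π(8478) = 1059. The PNT approximation gives 8478/ln(8478) ≈ 8478/9.04523 ≈ 937.29. Relative error (π(x) − x/ln(x)) / π(x) ≈ 11.49%; the approximation is known to undercount slightly (Li(x) is a better estimate).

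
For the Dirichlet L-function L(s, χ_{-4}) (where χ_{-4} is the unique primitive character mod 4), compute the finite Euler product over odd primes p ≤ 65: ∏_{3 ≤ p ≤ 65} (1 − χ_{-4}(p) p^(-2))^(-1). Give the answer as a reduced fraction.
∏ = 41649646786025278187758845901/45453901250007819878400000000

The odd primes p ≤ 65 are [3, 5, 7, 11, 13, 17, 19, 23, 29, 31, 37, 41, 43, 47, 53, 59, 61]. For each, χ(p) = 1 if p ≡ 1 mod 4, χ(p) = −1 if p ≡ 3 mod 4. Taking (1 − χ(p)/p^2)^(-1) = p^2/(p^2 − χ(p)): (1 − (-1)/3^2)^(-1) · (1 − (1)/5^2)^(-1) · (1 − (-1)/7^2)^(-1) · (1 − (-1)/11^2)^(-1) · (1 − (1)/13^2)^(-1) · (1 − (1)/17^2)^(-1) · (1 − (-1)/19^2)^(-1) · (1 − (-1)/23^2)^(-1) · (1 − (1)/29^2)^(-1) · (1 − (-1)/31^2)^(-1) · (1 − (1)/37^2)^(-1) · (1 − (1)/41^2)^(-1) · (1 − (-1)/43^2)^(-1) · (1 − (-1)/47^2)^(-1) · (1 − (1)/53^2)^(-1) · (1 − (-1)/59^2)^(-1) · (1 − (1)/61^2)^(-1) = 41649646786025278187758845901/45453901250007819878400000000.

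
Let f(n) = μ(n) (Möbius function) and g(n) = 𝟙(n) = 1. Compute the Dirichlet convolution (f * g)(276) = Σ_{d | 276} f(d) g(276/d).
(μ * 𝟙)(276) = 0

Divisors of 276: [1, 2, 3, 4, 6, 12, 23, 46, 69, 92, 138, 276]. For each d | 276:
  d = 1: μ(1) · 𝟙(276/1) = 1 · 1 = 1
  d = 2: μ(2) · 𝟙(276/2) = -1 · 1 = -1
  d = 3: μ(3) · 𝟙(276/3) = -1 · 1 = -1
  d = 4: μ(4) · 𝟙(276/4) = 0 · 1 = 0
  d = 6: μ(6) · 𝟙(276/6) = 1 · 1 = 1
  d = 12: μ(12) · 𝟙(276/12) = 0 · 1 = 0
  d = 23: μ(23) · 𝟙(276/23) = -1 · 1 = -1
  d = 46: μ(46) · 𝟙(276/46) = 1 · 1 = 1
  d = 69: μ(69) · 𝟙(276/69) = 1 · 1 = 1
  d = 92: μ(92) · 𝟙(276/92) = 0 · 1 = 0
  d = 138: μ(138) · 𝟙(276/138) = -1 · 1 = -1
  d = 276: μ(276) · 𝟙(276/276) = 0 · 1 = 0
Summing: (μ * 𝟙)(276) = 1 + -1 + -1 + 0 + 1 + 0 + -1 + 1 + 1 + 0 + -1 + 0 = 0.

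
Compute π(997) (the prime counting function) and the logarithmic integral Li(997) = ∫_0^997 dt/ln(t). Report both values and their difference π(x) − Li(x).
π(997) = 168;  Li(997) ≈ 177.18;  π(x) − Li(x) ≈ -9.18.

Direct count of primes ≤ 997 gives π(997) = 168. Numerical evaluation of the logarithmic integral gives Li(997) ≈ 177.18. The difference π(x) − Li(x) ≈ -9.18 is typically negative for small/moderate x (Li(x) overestimates), though Littlewood's theorem shows this sign changes infinitely often.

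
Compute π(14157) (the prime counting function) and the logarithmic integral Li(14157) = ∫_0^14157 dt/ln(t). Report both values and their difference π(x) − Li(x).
π(14157) = 1666;  Li(14157) ≈ 1688.69;  π(x) − Li(x) ≈ -22.69.

Direct count of primes ≤ 14157 gives π(14157) = 1666. Numerical evaluation of the logarithmic integral gives Li(14157) ≈ 1688.69. The difference π(x) − Li(x) ≈ -22.69 is typically negative for small/moderate x (Li(x) overestimates), though Littlewood's theorem shows this sign changes infinitely often.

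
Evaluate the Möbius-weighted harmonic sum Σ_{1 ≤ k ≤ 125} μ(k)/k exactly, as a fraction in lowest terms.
Σ μ(k)/k = 23090940688334333795050585396213953208427071/3161005464041760778814520629154366249327468699

Values of μ(k) for 1 ≤ k ≤ 125: μ(1) = 1, μ(2) = -1, μ(3) = -1, μ(5) = -1, μ(6) = 1, μ(7) = -1, μ(10) = 1, μ(11) = -1, μ(13) = -1, μ(14) = 1, μ(15) = 1, μ(17) = -1, μ(19) = -1, μ(21) = 1, μ(22) = 1, μ(23) = -1, μ(26) = 1, μ(29) = -1, μ(30) = -1, μ(31) = -1, μ(33) = 1, μ(34) = 1, μ(35) = 1, μ(37) = -1, μ(38) = 1, μ(39) = 1, μ(41) = -1, μ(42) = -1, μ(43) = -1, μ(46) = 1, μ(47) = -1, μ(51) = 1, μ(53) = -1, μ(55) = 1, μ(57) = 1, μ(58) = 1, μ(59) = -1, μ(61) = -1, μ(62) = 1, μ(65) = 1, μ(66) = -1, μ(67) = -1, μ(69) = 1, μ(70) = -1, μ(71) = -1, μ(73) = -1, μ(74) = 1, μ(77) = 1, μ(78) = -1, μ(79) = -1, μ(82) = 1, μ(83) = -1, μ(85) = 1, μ(86) = 1, μ(87) = 1, μ(89) = -1, μ(91) = 1, μ(93) = 1, μ(94) = 1, μ(95) = 1, μ(97) = -1, μ(101) = -1, μ(102) = -1, μ(103) = -1, μ(105) = -1, μ(106) = 1, μ(107) = -1, μ(109) = -1, μ(110) = -1, μ(111) = 1, μ(113) = -1, μ(114) = -1, μ(115) = 1, μ(118) = 1, μ(119) = 1, μ(122) = 1, μ(123) = 1, with μ = 0 on non-squarefree integers. Summing μ(k)/k for k where μ(k) ≠ 0 gives 23090940688334333795050585396213953208427071/3161005464041760778814520629154366249327468699 ≈ 0.0073. (PNT ⟺ this sum → 0 as n → ∞.)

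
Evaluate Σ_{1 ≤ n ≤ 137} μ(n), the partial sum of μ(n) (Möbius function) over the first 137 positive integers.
Σ_{n ≤ 137} μ(n) = -2

Compute μ(n) for each 1 ≤ n ≤ 137: μ(1) = 1, μ(2) = -1, μ(3) = -1, μ(4) = 0, μ(5) = -1, μ(6) = 1, μ(7) = -1, μ(8) = 0, μ(9) = 0, μ(10) = 1, μ(11) = -1, μ(12) = 0, μ(13) = -1, μ(14) = 1, μ(15) = 1, μ(16) = 0, μ(17) = -1, μ(18) = 0, μ(19) = -1, μ(20) = 0, μ(21) = 1, μ(22) = 1, μ(23) = -1, μ(24) = 0, μ(25) = 0, μ(26) = 1, μ(27) = 0, μ(28) = 0, μ(29) = -1, μ(30) = -1, μ(31) = -1, μ(32) = 0, μ(33) = 1, μ(34) = 1, μ(35) = 1, μ(36) = 0, μ(37) = -1, μ(38) = 1, μ(39) = 1, μ(40) = 0, μ(41) = -1, μ(42) = -1, μ(43) = -1, μ(44) = 0, μ(45) = 0, μ(46) = 1, μ(47) = -1, μ(48) = 0, μ(49) = 0, μ(50) = 0, μ(51) = 1, μ(52) = 0, μ(53) = -1, μ(54) = 0, μ(55) = 1, μ(56) = 0, μ(57) = 1, μ(58) = 1, μ(59) = -1, μ(60) = 0, μ(61) = -1, μ(62) = 1, μ(63) = 0, μ(64) = 0, μ(65) = 1, μ(66) = -1, μ(67) = -1, μ(68) = 0, μ(69) = 1, μ(70) = -1, μ(71) = -1, μ(72) = 0, μ(73) = -1, μ(74) = 1, μ(75) = 0, μ(76) = 0, μ(77) = 1, μ(78) = -1, μ(79) = -1, μ(80) = 0, μ(81) = 0, μ(82) = 1, μ(83) = -1, μ(84) = 0, μ(85) = 1, μ(86) = 1, μ(87) = 1, μ(88) = 0, μ(89) = -1, μ(90) = 0, μ(91) = 1, μ(92) = 0, μ(93) = 1, μ(94) = 1, μ(95) = 1, μ(96) = 0, μ(97) = -1, μ(98) = 0, μ(99) = 0, μ(100) = 0, μ(101) = -1, μ(102) = -1, μ(103) = -1, μ(104) = 0, μ(105) = -1, μ(106) = 1, μ(107) = -1, μ(108) = 0, μ(109) = -1, μ(110) = -1, μ(111) = 1, μ(112) = 0, μ(113) = -1, μ(114) = -1, μ(115) = 1, μ(116) = 0, μ(117) = 0, μ(118) = 1, μ(119) = 1, μ(120) = 0, μ(121) = 0, μ(122) = 1, μ(123) = 1, μ(124) = 0, μ(125) = 0, μ(126) = 0, μ(127) = -1, μ(128) = 0, μ(129) = 1, μ(130) = -1, μ(131) = -1, μ(132) = 0, μ(133) = 1, μ(134) = 1, μ(135) = 0, μ(136) = 0, μ(137) = -1. Summing all 137 values: -2. (Mertens function M(x) = Σ_{n ≤ x} μ(n); on average M(x) should be small (PNT ⟺ M(x) = o(x)).)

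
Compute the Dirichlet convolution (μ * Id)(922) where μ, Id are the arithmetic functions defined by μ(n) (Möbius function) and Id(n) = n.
(μ * Id)(922) = 460

Divisors of 922: [1, 2, 461, 922]. For each d | 922:
  d = 1: μ(1) · Id(922/1) = 1 · 922 = 922
  d = 2: μ(2) · Id(922/2) = -1 · 461 = -461
  d = 461: μ(461) · Id(922/461) = -1 · 2 = -2
  d = 922: μ(922) · Id(922/922) = 1 · 1 = 1
Summing: (μ * Id)(922) = 922 + -461 + -2 + 1 = 460.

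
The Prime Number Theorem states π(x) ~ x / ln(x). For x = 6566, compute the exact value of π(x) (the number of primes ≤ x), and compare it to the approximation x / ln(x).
π(6566) = 848;  x/ln(x) ≈ 747.01;  relative error ≈ 11.91%.

Directly count primes up to 6566: π(6566) = 848. The PNT approximation gives 6566/ln(6566) ≈ 6566/8.78966 ≈ 747.01. Relative error (π(x) − x/ln(x)) / π(x) ≈ 11.91%; the approximation is known to undercount slightly (Li(x) is a better estimate).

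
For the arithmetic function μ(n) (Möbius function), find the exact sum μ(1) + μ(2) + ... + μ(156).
Σ_{n ≤ 156} μ(n) = -1

Compute μ(n) for each 1 ≤ n ≤ 156: μ(1) = 1, μ(2) = -1, μ(3) = -1, μ(4) = 0, μ(5) = -1, μ(6) = 1, μ(7) = -1, μ(8) = 0, μ(9) = 0, μ(10) = 1, μ(11) = -1, μ(12) = 0, μ(13) = -1, μ(14) = 1, μ(15) = 1, μ(16) = 0, μ(17) = -1, μ(18) = 0, μ(19) = -1, μ(20) = 0, μ(21) = 1, μ(22) = 1, μ(23) = -1, μ(24) = 0, μ(25) = 0, μ(26) = 1, μ(27) = 0, μ(28) = 0, μ(29) = -1, μ(30) = -1, μ(31) = -1, μ(32) = 0, μ(33) = 1, μ(34) = 1, μ(35) = 1, μ(36) = 0, μ(37) = -1, μ(38) = 1, μ(39) = 1, μ(40) = 0, μ(41) = -1, μ(42) = -1, μ(43) = -1, μ(44) = 0, μ(45) = 0, μ(46) = 1, μ(47) = -1, μ(48) = 0, μ(49) = 0, μ(50) = 0, μ(51) = 1, μ(52) = 0, μ(53) = -1, μ(54) = 0, μ(55) = 1, μ(56) = 0, μ(57) = 1, μ(58) = 1, μ(59) = -1, μ(60) = 0, μ(61) = -1, μ(62) = 1, μ(63) = 0, μ(64) = 0, μ(65) = 1, μ(66) = -1, μ(67) = -1, μ(68) = 0, μ(69) = 1, μ(70) = -1, μ(71) = -1, μ(72) = 0, μ(73) = -1, μ(74) = 1, μ(75) = 0, μ(76) = 0, μ(77) = 1, μ(78) = -1, μ(79) = -1, μ(80) = 0, μ(81) = 0, μ(82) = 1, μ(83) = -1, μ(84) = 0, μ(85) = 1, μ(86) = 1, μ(87) = 1, μ(88) = 0, μ(89) = -1, μ(90) = 0, μ(91) = 1, μ(92) = 0, μ(93) = 1, μ(94) = 1, μ(95) = 1, μ(96) = 0, μ(97) = -1, μ(98) = 0, μ(99) = 0, μ(100) = 0, μ(101) = -1, μ(102) = -1, μ(103) = -1, μ(104) = 0, μ(105) = -1, μ(106) = 1, μ(107) = -1, μ(108) = 0, μ(109) = -1, μ(110) = -1, μ(111) = 1, μ(112) = 0, μ(113) = -1, μ(114) = -1, μ(115) = 1, μ(116) = 0, μ(117) = 0, μ(118) = 1, μ(119) = 1, μ(120) = 0, μ(121) = 0, μ(122) = 1, μ(123) = 1, μ(124) = 0, μ(125) = 0, μ(126) = 0, μ(127) = -1, μ(128) = 0, μ(129) = 1, μ(130) = -1, μ(131) = -1, μ(132) = 0, μ(133) = 1, μ(134) = 1, μ(135) = 0, μ(136) = 0, μ(137) = -1, μ(138) = -1, μ(139) = -1, μ(140) = 0, μ(141) = 1, μ(142) = 1, μ(143) = 1, μ(144) = 0, μ(145) = 1, μ(146) = 1, μ(147) = 0, μ(148) = 0, μ(149) = -1, μ(150) = 0, μ(151) = -1, μ(152) = 0, μ(153) = 0, μ(154) = -1, μ(155) = 1, μ(156) = 0. Summing all 156 values: -1. (Mertens function M(x) = Σ_{n ≤ x} μ(n); on average M(x) should be small (PNT ⟺ M(x) = o(x)).)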